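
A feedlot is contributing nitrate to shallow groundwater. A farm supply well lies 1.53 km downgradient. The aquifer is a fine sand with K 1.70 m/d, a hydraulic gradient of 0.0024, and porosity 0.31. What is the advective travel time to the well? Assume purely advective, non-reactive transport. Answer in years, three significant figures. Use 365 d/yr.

q = Ki = 1.70 × 0.0024 = 0.004080 m/d
Seepage velocity v = q / n = 0.004080 / 0.31 = 0.01316 m/d
L = 1.53 km = 1530 m
t = L / v = 1530 / 0.01316 = 116300 d
   = 116300 / 365 = 318 yr

318 years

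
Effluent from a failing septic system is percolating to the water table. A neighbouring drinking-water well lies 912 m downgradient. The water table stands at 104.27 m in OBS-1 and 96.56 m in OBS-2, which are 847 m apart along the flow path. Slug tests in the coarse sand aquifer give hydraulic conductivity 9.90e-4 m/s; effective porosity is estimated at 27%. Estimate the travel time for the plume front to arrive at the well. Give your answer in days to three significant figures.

Hydraulic gradient i = (104.27 − 96.56) / 847 = 7.71 / 847 = 0.009103
K = 9.90e-4 m/s × 86400 s/d = 85.54 m/d
Darcy flux q = K·i = 85.54 × 0.009103 = 0.7786 m/d
v = Ki/n = 85.54·0.009103/0.27 = 2.884 m/d
t = L / v = 912 / 2.884 = 316.3 d

316 days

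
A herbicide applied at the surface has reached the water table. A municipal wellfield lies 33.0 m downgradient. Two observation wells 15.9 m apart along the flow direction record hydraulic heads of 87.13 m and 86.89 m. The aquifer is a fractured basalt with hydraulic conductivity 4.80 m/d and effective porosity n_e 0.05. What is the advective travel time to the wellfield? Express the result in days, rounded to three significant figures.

22.8 days

Hydraulic gradient i = (87.13 − 86.89) / 15.9 = 0.24 / 15.9 = 0.01509
Specific discharge q = 4.80 × 0.01509 = 0.07245 m/d
Average linear velocity = 0.07245 / 0.05 = 1.449 m/d
t = L / v = 33.0 / 1.449 = 22.77 d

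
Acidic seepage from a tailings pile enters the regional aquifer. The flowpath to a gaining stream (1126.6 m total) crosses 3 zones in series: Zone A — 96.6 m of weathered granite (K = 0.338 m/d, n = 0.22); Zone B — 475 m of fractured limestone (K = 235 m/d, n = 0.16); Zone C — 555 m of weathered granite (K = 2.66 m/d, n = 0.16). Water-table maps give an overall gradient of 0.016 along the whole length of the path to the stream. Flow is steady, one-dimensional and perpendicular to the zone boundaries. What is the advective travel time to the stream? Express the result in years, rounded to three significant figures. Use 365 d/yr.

For zones in series the flux q is common to all zones; the equivalent conductivity is the harmonic (thickness-weighted) mean, K_eq = L_total / Σ(L_j/K_j).
Σ(L/K) = 96.6/0.338 + 475/235 + 555/2.66 = 285.8 + 2.021 + 208.6 = 496.5 d
K_eq = L_total / Σ(L/K) = 1126.6 / 496.5 = 2.269 m/d
q = K_eq · i = 2.269 × 0.016 = 0.03631 m/d (same in every zone)
Zone A: v = q/n = 0.03631/0.22 = 0.1650 m/d → t_A = 96.6/0.1650 = 585.3 d
Zone B: v = q/n = 0.03631/0.16 = 0.2269 m/d → t_B = 475/0.2269 = 2093 d
Zone C: v = q/n = 0.03631/0.16 = 0.2269 m/d → t_C = 555/0.2269 = 2446 d
Total t = 585.3 + 2093 + 2446 = 5124 d
   = 5124 / 365 = 14.0 yr

14.0 years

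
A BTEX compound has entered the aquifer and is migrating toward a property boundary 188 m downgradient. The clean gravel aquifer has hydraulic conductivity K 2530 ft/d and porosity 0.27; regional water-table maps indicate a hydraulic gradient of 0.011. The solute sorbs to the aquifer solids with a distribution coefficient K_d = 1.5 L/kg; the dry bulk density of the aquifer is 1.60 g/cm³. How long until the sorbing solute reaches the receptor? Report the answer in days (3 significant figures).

K = 2530 ft/d × 0.3048 = 771.1 m/d
Specific discharge q = 771.1 × 0.011 = 8.483 m/d
Average linear velocity = 8.483 / 0.27 = 31.42 m/d
Retardation R = 1 + ρ_b·K_d/n = 1 + 1.60×1.5/0.27 = 9.889
Contaminant velocity v_c = v/R = 31.42/9.889 = 3.177 m/d
t = L/v_c = 188/3.177 = 59.18 d

59.2 days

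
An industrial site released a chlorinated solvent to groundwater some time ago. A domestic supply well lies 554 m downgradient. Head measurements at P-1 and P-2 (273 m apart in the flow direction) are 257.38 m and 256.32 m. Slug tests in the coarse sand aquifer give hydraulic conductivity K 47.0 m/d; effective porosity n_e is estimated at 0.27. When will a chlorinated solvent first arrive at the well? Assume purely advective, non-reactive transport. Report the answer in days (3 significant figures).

820 days

Hydraulic gradient i = (257.38 − 256.32) / 273 = 1.06 / 273 = 0.003883
Darcy flux q = K·i = 47.0 × 0.003883 = 0.1825 m/d
v = Ki/n = 47.0·0.003883/0.27 = 0.6759 m/d
t = L / v = 554 / 0.6759 = 819.7 d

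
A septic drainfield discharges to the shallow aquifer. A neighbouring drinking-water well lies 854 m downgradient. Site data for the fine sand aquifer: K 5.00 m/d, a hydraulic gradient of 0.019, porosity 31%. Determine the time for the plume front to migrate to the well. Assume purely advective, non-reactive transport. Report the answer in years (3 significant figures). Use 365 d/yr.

q = Ki = 5.00 × 0.019 = 0.09500 m/d
Average linear velocity = 0.09500 / 0.31 = 0.3065 m/d
t = L / v = 854 / 0.3065 = 2787 d
   = 2787 / 365 = 7.63 yr

7.63 years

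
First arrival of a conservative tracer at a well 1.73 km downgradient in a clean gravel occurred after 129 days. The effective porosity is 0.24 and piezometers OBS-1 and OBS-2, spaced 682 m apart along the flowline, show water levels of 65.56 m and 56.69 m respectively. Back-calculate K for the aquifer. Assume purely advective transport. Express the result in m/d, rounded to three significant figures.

Hydraulic gradient i = (65.56 − 56.69) / 682 = 8.87 / 682 = 0.01301
L = 1.73 km = 1730 m
v = L / t = 1730 / 129 = 13.41 m/d
K = v · n / i = 13.41 × 0.24 / 0.01301 = 247 m/d

247 m/d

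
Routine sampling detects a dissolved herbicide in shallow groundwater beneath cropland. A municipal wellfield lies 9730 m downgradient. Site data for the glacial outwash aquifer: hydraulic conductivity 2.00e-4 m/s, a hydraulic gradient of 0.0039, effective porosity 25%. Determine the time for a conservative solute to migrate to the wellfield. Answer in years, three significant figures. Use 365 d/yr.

98.9 years

K = 2.00e-4 m/s × 86400 s/d = 17.28 m/d
Specific discharge q = 17.28 × 0.0039 = 0.06739 m/d
Seepage velocity v = q / n = 0.06739 / 0.25 = 0.2696 m/d
t = L / v = 9730 / 0.2696 = 36090 d
   = 36090 / 365 = 98.9 yr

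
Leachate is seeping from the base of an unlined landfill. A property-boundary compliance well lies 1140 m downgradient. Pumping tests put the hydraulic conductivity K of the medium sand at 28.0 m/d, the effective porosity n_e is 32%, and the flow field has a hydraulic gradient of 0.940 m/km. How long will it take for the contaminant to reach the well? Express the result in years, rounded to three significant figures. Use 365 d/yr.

q = Ki = 28.0 × 9.4e-4 = 0.02632 m/d
v_s = q/n_e = 0.02632/0.32 = 0.08225 m/d
t = L / v = 1140 / 0.08225 = 13860 d
   = 13860 / 365 = 38.0 yr

38.0 years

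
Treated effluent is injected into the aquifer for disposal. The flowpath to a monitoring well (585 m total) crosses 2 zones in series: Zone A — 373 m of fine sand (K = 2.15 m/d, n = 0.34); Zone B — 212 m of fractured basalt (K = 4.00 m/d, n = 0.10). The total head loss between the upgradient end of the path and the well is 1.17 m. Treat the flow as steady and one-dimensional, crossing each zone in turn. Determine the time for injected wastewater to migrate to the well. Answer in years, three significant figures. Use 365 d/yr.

Steady 1-D flow in series ⇒ the Darcy flux q is identical in every zone and the zone head losses add (resistances L/K in series).
Σ(L/K) = 373/2.15 + 212/4.00 = 173.5 + 53.00 = 226.5 d
q = ΔH / Σ(L/K) = 1.17 / 226.5 = 0.005166 m/d (same in every zone)
Zone A: v = q/n = 0.005166/0.34 = 0.01519 m/d → t_A = 373/0.01519 = 24550 d
Zone B: v = q/n = 0.005166/0.10 = 0.05166 m/d → t_B = 212/0.05166 = 4104 d
Total t = 24550 + 4104 = 28650 d
   = 28650 / 365 = 78.5 yr

78.5 years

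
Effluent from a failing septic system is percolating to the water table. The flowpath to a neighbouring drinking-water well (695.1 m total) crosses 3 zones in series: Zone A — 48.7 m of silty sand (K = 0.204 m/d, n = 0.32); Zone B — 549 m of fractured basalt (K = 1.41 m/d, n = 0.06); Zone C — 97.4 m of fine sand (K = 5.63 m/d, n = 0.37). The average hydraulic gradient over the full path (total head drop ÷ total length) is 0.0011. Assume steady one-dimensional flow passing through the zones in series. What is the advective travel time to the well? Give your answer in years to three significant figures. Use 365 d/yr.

196 years

Steady 1-D flow in series ⇒ the Darcy flux q is identical in every zone and the zone head losses add (resistances L/K in series).
Σ(L/K) = 48.7/0.204 + 549/1.41 + 97.4/5.63 = 238.7 + 389.4 + 17.30 = 645.4 d
K_eq = L_total / Σ(L/K) = 695.1 / 645.4 = 1.077 m/d
q = K_eq · i = 1.077 × 0.0011 = 0.001185 m/d (same in every zone)
Zone A: v = q/n = 0.001185/0.32 = 0.003702 m/d → t_A = 48.7/0.003702 = 13150 d
Zone B: v = q/n = 0.001185/0.06 = 0.01975 m/d → t_B = 549/0.01975 = 27800 d
Zone C: v = q/n = 0.001185/0.37 = 0.003202 m/d → t_C = 97.4/0.003202 = 30420 d
Total t = 13150 + 27800 + 30420 = 71380 d
   = 71380 / 365 = 196 yr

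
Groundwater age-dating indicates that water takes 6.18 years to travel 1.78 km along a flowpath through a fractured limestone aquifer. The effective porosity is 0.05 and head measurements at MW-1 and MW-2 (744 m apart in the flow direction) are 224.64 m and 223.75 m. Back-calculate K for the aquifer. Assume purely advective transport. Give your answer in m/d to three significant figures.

Hydraulic gradient i = (224.64 − 223.75) / 744 = 0.89 / 744 = 0.001196
t = 6.18 years = 2256 d
L = 1.78 km = 1780 m
v = L / t = 1780 / 2256 = 0.7891 m/d
K = v · n / i = 0.7891 × 0.05 / 0.001196 = 33.0 m/d

33.0 m/d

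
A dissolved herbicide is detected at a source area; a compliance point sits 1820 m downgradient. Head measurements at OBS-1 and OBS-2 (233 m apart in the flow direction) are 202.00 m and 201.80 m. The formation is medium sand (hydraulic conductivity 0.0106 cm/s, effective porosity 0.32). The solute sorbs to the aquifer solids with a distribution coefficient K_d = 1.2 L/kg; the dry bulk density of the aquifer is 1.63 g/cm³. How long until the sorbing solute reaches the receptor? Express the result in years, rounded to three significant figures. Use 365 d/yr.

1440 years

Hydraulic gradient i = (202.00 − 201.80) / 233 = 0.20 / 233 = 8.584e-4
K = 0.0106 cm/s × 864 = 9.158 m/d
q = Ki = 9.158 × 8.584e-4 = 0.007861 m/d
Seepage velocity v = q / n = 0.007861 / 0.32 = 0.02457 m/d
Retardation R = 1 + ρ_b·K_d/n = 1 + 1.63×1.2/0.32 = 7.112
Contaminant velocity v_c = v/R = 0.02457/7.112 = 0.003454 m/d
t = L/v_c = 1820/0.003454 = 526900 d
   = 526900/365 = 1440 yr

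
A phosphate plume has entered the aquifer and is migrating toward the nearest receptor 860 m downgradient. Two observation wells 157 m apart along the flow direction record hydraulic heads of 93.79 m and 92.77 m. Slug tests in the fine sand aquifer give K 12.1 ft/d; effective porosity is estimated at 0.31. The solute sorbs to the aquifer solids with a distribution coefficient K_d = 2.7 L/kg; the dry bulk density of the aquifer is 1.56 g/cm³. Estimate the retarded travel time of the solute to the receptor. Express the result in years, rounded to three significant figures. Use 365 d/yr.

445 years

Hydraulic gradient i = (93.79 − 92.77) / 157 = 1.02 / 157 = 0.006497
K = 12.1 ft/d × 0.3048 = 3.688 m/d
Darcy flux q = K·i = 3.688 × 0.006497 = 0.02396 m/d
Average linear velocity = 0.02396 / 0.31 = 0.07729 m/d
Retardation R = 1 + ρ_b·K_d/n = 1 + 1.56×2.7/0.31 = 14.59
Contaminant velocity v_c = v/R = 0.07729/14.59 = 0.005299 m/d
t = L/v_c = 860/0.005299 = 162300 d
   = 162300/365 = 445 yr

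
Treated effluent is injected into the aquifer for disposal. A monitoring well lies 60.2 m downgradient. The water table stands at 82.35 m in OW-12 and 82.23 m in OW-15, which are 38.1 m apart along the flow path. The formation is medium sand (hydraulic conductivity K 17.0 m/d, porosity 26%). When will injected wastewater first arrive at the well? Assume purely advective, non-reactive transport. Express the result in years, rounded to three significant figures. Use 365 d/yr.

Hydraulic gradient i = (82.35 − 82.23) / 38.1 = 0.12 / 38.1 = 0.003150
Specific discharge q = 17.0 × 0.003150 = 0.05354 m/d
Average linear velocity = 0.05354 / 0.26 = 0.2059 m/d
t = L / v = 60.2 / 0.2059 = 292.3 d
   = 292.3 / 365 = 0.801 yr

0.801 years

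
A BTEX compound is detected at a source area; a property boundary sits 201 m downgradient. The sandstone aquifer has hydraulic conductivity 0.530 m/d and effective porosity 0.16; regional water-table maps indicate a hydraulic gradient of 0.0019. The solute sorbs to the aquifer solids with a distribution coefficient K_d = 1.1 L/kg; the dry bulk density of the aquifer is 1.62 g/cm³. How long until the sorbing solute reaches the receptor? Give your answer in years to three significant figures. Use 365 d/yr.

q = Ki = 0.530 × 0.0019 = 0.001007 m/d
Seepage velocity v = q / n = 0.001007 / 0.16 = 0.006294 m/d
Retardation R = 1 + ρ_b·K_d/n = 1 + 1.62×1.1/0.16 = 12.14
Contaminant velocity v_c = v/R = 0.006294/12.14 = 5.185e-4 m/d
t = L/v_c = 201/5.185e-4 = 387600 d
   = 387600/365 = 1060 yr

1060 years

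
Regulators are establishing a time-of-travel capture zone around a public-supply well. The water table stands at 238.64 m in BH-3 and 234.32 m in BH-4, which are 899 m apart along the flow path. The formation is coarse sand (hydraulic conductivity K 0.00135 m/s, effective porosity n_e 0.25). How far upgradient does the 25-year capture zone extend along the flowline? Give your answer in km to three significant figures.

20.5 km

Hydraulic gradient i = (238.64 − 234.32) / 899 = 4.32 / 899 = 0.004805
K = 0.00135 m/s × 86400 s/d = 116.6 m/d
Specific discharge q = 116.6 × 0.004805 = 0.5605 m/d
v = Ki/n = 116.6·0.004805/0.25 = 2.242 m/d
T = 25 yr × 365 = 9125 d
L = v × T = 2.242 × 9125 = 20460 m
   = 20.5 km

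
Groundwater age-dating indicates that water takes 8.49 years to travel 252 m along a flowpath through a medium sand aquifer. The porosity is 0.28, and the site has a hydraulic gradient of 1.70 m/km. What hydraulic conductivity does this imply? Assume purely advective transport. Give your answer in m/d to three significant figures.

t = 8.49 years = 3099 d
v = L / t = 252 / 3099 = 0.08132 m/d
K = v · n / i = 0.08132 × 0.28 / 0.0017 = 13.4 m/d

13.4 m/d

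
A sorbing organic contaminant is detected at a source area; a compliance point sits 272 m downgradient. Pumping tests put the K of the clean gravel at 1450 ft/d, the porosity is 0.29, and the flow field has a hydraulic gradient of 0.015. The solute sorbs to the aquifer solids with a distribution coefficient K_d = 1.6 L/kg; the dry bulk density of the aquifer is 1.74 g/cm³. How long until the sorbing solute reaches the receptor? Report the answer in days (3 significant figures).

K = 1450 ft/d × 0.3048 = 442.0 m/d
Specific discharge q = 442.0 × 0.015 = 6.629 m/d
Seepage velocity v = q / n = 6.629 / 0.29 = 22.86 m/d
Retardation R = 1 + ρ_b·K_d/n = 1 + 1.74×1.6/0.29 = 10.60
Contaminant velocity v_c = v/R = 22.86/10.60 = 2.157 m/d
t = L/v_c = 272/2.157 = 126.1 d

126 days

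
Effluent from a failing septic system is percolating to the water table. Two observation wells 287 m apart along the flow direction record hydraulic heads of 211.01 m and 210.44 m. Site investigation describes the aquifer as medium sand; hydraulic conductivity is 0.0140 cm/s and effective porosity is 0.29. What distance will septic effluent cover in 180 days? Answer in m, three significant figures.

14.9 m

Hydraulic gradient i = (211.01 − 210.44) / 287 = 0.57 / 287 = 0.001986
K = 0.0140 cm/s × 864 = 12.10 m/d
Specific discharge q = 12.10 × 0.001986 = 0.02402 m/d
Average linear velocity = 0.02402 / 0.29 = 0.08284 m/d
L = v × T = 0.08284 × 180 = 14.91 m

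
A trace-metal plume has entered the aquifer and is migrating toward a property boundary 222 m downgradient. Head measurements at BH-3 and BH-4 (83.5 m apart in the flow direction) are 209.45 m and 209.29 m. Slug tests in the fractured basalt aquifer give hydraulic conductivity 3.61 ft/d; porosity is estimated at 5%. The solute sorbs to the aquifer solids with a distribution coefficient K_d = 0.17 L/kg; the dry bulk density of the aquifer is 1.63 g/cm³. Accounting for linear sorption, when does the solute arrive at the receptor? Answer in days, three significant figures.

34400 days

Hydraulic gradient i = (209.45 − 209.29) / 83.5 = 0.16 / 83.5 = 0.001916
K = 3.61 ft/d × 0.3048 = 1.100 m/d
Specific discharge q = 1.100 × 0.001916 = 0.002108 m/d
Seepage velocity v = q / n = 0.002108 / 0.05 = 0.04217 m/d
Retardation R = 1 + ρ_b·K_d/n = 1 + 1.63×0.17/0.05 = 6.542
Contaminant velocity v_c = v/R = 0.04217/6.542 = 0.006446 m/d
t = L/v_c = 222/0.006446 = 34440 d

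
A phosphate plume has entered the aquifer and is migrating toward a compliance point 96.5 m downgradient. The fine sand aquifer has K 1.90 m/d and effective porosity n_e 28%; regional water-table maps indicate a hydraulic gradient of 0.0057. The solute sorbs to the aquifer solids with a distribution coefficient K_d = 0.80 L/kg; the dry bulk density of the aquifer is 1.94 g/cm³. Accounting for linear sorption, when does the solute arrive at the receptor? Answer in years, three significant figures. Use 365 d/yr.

Specific discharge q = 1.90 × 0.0057 = 0.01083 m/d
Average linear velocity = 0.01083 / 0.28 = 0.03868 m/d
Retardation R = 1 + ρ_b·K_d/n = 1 + 1.94×0.80/0.28 = 6.543
Contaminant velocity v_c = v/R = 0.03868/6.543 = 0.005912 m/d
t = L/v_c = 96.5/0.005912 = 16320 d
   = 16320/365 = 44.7 yr

44.7 years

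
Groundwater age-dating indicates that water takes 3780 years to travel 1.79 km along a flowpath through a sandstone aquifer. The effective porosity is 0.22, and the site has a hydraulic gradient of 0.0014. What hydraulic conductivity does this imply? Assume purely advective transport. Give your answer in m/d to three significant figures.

0.204 m/d

t = 3780 years = 1.380e6 d
L = 1.79 km = 1790 m
v = L / t = 1790 / 1.380e6 = 0.001297 m/d
K = v · n / i = 0.001297 × 0.22 / 0.0014 = 0.204 m/d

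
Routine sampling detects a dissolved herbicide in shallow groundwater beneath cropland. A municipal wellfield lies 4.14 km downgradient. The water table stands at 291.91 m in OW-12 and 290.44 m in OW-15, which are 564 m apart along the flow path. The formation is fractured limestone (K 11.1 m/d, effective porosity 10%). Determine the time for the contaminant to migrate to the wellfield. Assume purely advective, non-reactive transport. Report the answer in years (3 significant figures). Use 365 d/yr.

Hydraulic gradient i = (291.91 − 290.44) / 564 = 1.47 / 564 = 0.002606
Specific discharge q = 11.1 × 0.002606 = 0.02893 m/d
Average linear velocity = 0.02893 / 0.10 = 0.2893 m/d
L = 4.14 km = 4140 m
t = L / v = 4140 / 0.2893 = 14310 d
   = 14310 / 365 = 39.2 yr

39.2 years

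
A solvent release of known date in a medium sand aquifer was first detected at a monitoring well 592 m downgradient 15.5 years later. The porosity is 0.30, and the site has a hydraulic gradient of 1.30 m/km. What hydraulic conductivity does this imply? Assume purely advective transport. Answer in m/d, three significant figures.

24.1 m/d

t = 15.5 years = 5658 d
v = L / t = 592 / 5658 = 0.1046 m/d
K = v · n / i = 0.1046 × 0.30 / 0.0013 = 24.1 m/d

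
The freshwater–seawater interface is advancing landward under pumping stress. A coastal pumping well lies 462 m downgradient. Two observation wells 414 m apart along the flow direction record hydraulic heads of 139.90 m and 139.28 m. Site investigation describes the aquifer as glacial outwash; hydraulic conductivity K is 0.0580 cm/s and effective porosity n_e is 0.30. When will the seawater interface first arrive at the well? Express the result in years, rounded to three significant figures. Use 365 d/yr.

Hydraulic gradient i = (139.90 − 139.28) / 414 = 0.62 / 414 = 0.001498
K = 0.0580 cm/s × 864 = 50.11 m/d
Darcy flux q = K·i = 50.11 × 0.001498 = 0.07505 m/d
Seepage velocity v = q / n = 0.07505 / 0.30 = 0.2502 m/d
t = L / v = 462 / 0.2502 = 1847 d
   = 1847 / 365 = 5.06 yr

5.06 years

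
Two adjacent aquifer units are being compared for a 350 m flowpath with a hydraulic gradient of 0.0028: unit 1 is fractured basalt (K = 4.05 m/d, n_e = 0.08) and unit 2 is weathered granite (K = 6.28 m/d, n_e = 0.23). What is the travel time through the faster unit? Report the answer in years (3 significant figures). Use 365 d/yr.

Unit 1 (fractured basalt): v = 4.05×0.0028/0.08 = 0.1418 m/d, t = 350/0.1418 = 2469 d
Unit 2 (weathered granite): v = 6.28×0.0028/0.23 = 0.07645 m/d, t = 350/0.07645 = 4578 d
Faster: 2469 d / 365 = 6.76 yr

6.76 years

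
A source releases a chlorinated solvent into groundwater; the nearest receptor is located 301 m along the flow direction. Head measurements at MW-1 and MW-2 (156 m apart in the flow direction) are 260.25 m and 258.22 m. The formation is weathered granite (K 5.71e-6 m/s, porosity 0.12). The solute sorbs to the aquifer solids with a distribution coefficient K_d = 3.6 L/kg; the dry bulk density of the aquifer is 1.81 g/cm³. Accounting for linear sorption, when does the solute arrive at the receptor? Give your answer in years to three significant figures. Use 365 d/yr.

852 years

Hydraulic gradient i = (260.25 − 258.22) / 156 = 2.03 / 156 = 0.01301
K = 5.71e-6 m/s × 86400 s/d = 0.4933 m/d
q = Ki = 0.4933 × 0.01301 = 0.006420 m/d
Average linear velocity = 0.006420 / 0.12 = 0.05350 m/d
Retardation R = 1 + ρ_b·K_d/n = 1 + 1.81×3.6/0.12 = 55.30
Contaminant velocity v_c = v/R = 0.05350/55.30 = 9.674e-4 m/d
t = L/v_c = 301/9.674e-4 = 311100 d
   = 311100/365 = 852 yr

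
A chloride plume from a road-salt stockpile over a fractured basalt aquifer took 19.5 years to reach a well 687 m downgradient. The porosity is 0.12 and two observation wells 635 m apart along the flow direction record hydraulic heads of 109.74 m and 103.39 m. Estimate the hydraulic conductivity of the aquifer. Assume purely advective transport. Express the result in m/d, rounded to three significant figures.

Hydraulic gradient i = (109.74 − 103.39) / 635 = 6.35 / 635 = 0.01000
t = 19.5 years = 7118 d
v = L / t = 687 / 7118 = 0.09652 m/d
K = v · n / i = 0.09652 × 0.12 / 0.01000 = 1.16 m/d

1.16 m/d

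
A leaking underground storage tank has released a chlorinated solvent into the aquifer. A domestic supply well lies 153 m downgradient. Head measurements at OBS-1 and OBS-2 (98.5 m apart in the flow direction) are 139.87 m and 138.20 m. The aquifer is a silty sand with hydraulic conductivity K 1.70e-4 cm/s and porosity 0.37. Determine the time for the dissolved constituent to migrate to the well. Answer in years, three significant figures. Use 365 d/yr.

Hydraulic gradient i = (139.87 − 138.20) / 98.5 = 1.67 / 98.5 = 0.01695
K = 1.70e-4 cm/s × 864 = 0.1469 m/d
Specific discharge q = 0.1469 × 0.01695 = 0.002490 m/d
v = Ki/n = 0.1469·0.01695/0.37 = 0.006730 m/d
t = L / v = 153 / 0.006730 = 22730 d
   = 22730 / 365 = 62.3 yr

62.3 years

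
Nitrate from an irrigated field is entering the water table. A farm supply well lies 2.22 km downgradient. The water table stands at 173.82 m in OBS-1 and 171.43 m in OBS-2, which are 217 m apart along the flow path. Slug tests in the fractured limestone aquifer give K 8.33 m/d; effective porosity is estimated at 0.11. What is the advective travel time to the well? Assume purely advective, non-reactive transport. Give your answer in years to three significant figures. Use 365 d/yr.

Hydraulic gradient i = (173.82 − 171.43) / 217 = 2.39 / 217 = 0.01101
Darcy flux q = K·i = 8.33 × 0.01101 = 0.09175 m/d
Seepage velocity v = q / n = 0.09175 / 0.11 = 0.8340 m/d
L = 2.22 km = 2220 m
t = L / v = 2220 / 0.8340 = 2662 d
   = 2662 / 365 = 7.29 yr

7.29 years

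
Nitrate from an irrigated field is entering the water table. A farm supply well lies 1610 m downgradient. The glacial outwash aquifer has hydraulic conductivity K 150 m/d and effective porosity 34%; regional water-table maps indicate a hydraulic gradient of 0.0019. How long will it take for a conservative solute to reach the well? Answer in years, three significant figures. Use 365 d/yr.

5.26 years

Specific discharge q = 150 × 0.0019 = 0.2850 m/d
v = Ki/n = 150·0.0019/0.34 = 0.8382 m/d
t = L / v = 1610 / 0.8382 = 1921 d
   = 1921 / 365 = 5.26 yr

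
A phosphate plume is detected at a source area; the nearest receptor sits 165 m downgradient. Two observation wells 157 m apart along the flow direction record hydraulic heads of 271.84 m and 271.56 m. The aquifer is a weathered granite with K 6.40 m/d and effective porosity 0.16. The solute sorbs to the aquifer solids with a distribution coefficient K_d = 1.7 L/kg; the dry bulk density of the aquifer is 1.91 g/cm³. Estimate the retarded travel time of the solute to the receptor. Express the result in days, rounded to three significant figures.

Hydraulic gradient i = (271.84 − 271.56) / 157 = 0.28 / 157 = 0.001783
Darcy flux q = K·i = 6.40 × 0.001783 = 0.01141 m/d
v_s = q/n_e = 0.01141/0.16 = 0.07134 m/d
Retardation R = 1 + ρ_b·K_d/n = 1 + 1.91×1.7/0.16 = 21.29
Contaminant velocity v_c = v/R = 0.07134/21.29 = 0.003350 m/d
t = L/v_c = 165/0.003350 = 49250 d

49300 days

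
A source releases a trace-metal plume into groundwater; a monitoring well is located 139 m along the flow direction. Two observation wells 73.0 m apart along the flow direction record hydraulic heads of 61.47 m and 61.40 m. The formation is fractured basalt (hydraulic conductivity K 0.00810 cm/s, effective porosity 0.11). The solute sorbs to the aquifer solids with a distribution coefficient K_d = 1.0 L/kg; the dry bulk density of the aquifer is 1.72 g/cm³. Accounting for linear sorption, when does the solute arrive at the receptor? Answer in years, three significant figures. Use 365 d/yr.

104 years

Hydraulic gradient i = (61.47 − 61.40) / 73.0 = 0.07 / 73.0 = 9.589e-4
K = 0.00810 cm/s × 864 = 6.998 m/d
Specific discharge q = 6.998 × 9.589e-4 = 0.006711 m/d
Seepage velocity v = q / n = 0.006711 / 0.11 = 0.06101 m/d
Retardation R = 1 + ρ_b·K_d/n = 1 + 1.72×1.0/0.11 = 16.64
Contaminant velocity v_c = v/R = 0.06101/16.64 = 0.003667 m/d
t = L/v_c = 139/0.003667 = 37900 d
   = 37900/365 = 104 yr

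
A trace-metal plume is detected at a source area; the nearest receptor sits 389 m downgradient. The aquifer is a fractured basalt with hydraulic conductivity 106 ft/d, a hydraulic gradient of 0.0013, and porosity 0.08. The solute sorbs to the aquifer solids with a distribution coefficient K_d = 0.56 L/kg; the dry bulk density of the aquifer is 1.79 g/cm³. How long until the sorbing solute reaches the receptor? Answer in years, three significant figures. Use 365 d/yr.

K = 106 ft/d × 0.3048 = 32.31 m/d
q = Ki = 32.31 × 0.0013 = 0.04200 m/d
v_s = q/n_e = 0.04200/0.08 = 0.5250 m/d
Retardation R = 1 + ρ_b·K_d/n = 1 + 1.79×0.56/0.08 = 13.53
Contaminant velocity v_c = v/R = 0.5250/13.53 = 0.03880 m/d
t = L/v_c = 389/0.03880 = 10020 d
   = 10020/365 = 27.5 yr

27.5 years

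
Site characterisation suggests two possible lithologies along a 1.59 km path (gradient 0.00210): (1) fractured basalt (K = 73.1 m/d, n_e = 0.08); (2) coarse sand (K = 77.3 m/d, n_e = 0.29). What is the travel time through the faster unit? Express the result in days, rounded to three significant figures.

Unit 1 (fractured basalt): v = 73.1×0.0021/0.08 = 1.919 m/d, t = 1590/1.919 = 828.6 d
Unit 2 (coarse sand): v = 77.3×0.0021/0.29 = 0.5598 m/d, t = 1590/0.5598 = 2841 d
Faster unit: t = 829 d

829 days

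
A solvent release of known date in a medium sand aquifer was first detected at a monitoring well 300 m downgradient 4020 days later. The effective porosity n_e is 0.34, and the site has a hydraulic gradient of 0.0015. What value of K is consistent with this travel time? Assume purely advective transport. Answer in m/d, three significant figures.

v = L / t = 300 / 4020 = 0.07463 m/d
K = v · n / i = 0.07463 × 0.34 / 0.0015 = 16.9 m/d

16.9 m/d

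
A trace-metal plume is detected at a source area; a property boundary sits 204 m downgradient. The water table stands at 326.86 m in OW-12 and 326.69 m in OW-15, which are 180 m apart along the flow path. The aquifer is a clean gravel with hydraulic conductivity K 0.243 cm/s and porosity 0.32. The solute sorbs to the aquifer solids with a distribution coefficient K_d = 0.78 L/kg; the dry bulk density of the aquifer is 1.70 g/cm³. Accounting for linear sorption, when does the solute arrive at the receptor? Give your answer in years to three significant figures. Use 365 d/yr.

4.64 years

Hydraulic gradient i = (326.86 − 326.69) / 180 = 0.17 / 180 = 9.444e-4
K = 0.243 cm/s × 864 = 210.0 m/d
Darcy flux q = K·i = 210.0 × 9.444e-4 = 0.1983 m/d
v_s = q/n_e = 0.1983/0.32 = 0.6196 m/d
Retardation R = 1 + ρ_b·K_d/n = 1 + 1.70×0.78/0.32 = 5.144
Contaminant velocity v_c = v/R = 0.6196/5.144 = 0.1205 m/d
t = L/v_c = 204/0.1205 = 1693 d
   = 1693/365 = 4.64 yr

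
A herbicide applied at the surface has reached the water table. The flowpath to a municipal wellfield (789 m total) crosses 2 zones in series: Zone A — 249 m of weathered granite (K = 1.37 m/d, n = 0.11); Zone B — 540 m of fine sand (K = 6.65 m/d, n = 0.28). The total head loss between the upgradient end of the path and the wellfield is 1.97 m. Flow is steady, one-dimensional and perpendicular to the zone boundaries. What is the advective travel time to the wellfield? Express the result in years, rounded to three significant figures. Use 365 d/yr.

65.3 years

Continuity: the same q passes through each zone, so ΔH = q·Σ(L_j/K_j) — the zones act as resistances in series.
Σ(L/K) = 249/1.37 + 540/6.65 = 181.8 + 81.20 = 263.0 d
q = ΔH / Σ(L/K) = 1.97 / 263.0 = 0.007492 m/d (same in every zone)
Zone A: v = q/n = 0.007492/0.11 = 0.06811 m/d → t_A = 249/0.06811 = 3656 d
Zone B: v = q/n = 0.007492/0.28 = 0.02676 m/d → t_B = 540/0.02676 = 20180 d
Total t = 3656 + 20180 = 23840 d
   = 23840 / 365 = 65.3 yr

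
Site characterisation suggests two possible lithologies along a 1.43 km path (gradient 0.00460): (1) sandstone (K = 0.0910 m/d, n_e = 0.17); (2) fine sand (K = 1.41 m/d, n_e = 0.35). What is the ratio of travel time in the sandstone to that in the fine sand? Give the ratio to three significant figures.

7.53

Unit 1 (sandstone): v = 0.0910×0.0046/0.17 = 0.002462 m/d, t = 1430/0.002462 = 580700 d
Unit 2 (fine sand): v = 1.41×0.0046/0.35 = 0.01853 m/d, t = 1430/0.01853 = 77170 d
t(sandstone) / t(fine sand) = 580700/77170 = 7.53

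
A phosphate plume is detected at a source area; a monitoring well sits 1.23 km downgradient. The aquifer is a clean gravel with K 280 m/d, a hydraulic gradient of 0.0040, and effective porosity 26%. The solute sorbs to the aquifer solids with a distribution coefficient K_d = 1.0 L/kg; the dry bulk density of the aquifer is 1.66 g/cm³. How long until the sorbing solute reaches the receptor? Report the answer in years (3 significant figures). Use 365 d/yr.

Darcy flux q = K·i = 280 × 0.0040 = 1.120 m/d
v_s = q/n_e = 1.120/0.26 = 4.308 m/d
Retardation R = 1 + ρ_b·K_d/n = 1 + 1.66×1.0/0.26 = 7.385
Contaminant velocity v_c = v/R = 4.308/7.385 = 0.5833 m/d
L = 1.23 km = 1230 m
t = L/v_c = 1230/0.5833 = 2109 d
   = 2109/365 = 5.78 yr

5.78 years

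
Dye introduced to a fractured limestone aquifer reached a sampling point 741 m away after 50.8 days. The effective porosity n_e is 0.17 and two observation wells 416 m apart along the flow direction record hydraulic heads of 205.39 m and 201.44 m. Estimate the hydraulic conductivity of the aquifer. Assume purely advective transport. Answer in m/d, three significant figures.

261 m/d

Hydraulic gradient i = (205.39 − 201.44) / 416 = 3.95 / 416 = 0.009495
v = L / t = 741 / 50.8 = 14.59 m/d
K = v · n / i = 14.59 × 0.17 / 0.009495 = 261 m/d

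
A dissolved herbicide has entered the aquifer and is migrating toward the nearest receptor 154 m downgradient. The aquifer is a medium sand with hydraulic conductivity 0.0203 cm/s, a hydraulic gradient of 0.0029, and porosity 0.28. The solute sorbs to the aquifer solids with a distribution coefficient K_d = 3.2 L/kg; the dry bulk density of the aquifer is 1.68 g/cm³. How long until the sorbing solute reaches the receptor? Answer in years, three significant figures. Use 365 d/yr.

46.9 years

K = 0.0203 cm/s × 864 = 17.54 m/d
Darcy flux q = K·i = 17.54 × 0.0029 = 0.05086 m/d
v_s = q/n_e = 0.05086/0.28 = 0.1817 m/d
Retardation R = 1 + ρ_b·K_d/n = 1 + 1.68×3.2/0.28 = 20.20
Contaminant velocity v_c = v/R = 0.1817/20.20 = 0.008993 m/d
t = L/v_c = 154/0.008993 = 17120 d
   = 17120/365 = 46.9 yr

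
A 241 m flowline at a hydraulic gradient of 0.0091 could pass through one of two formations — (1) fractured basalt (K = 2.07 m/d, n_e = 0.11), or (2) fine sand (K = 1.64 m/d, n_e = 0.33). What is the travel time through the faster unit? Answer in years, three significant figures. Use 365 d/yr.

3.86 years

Unit 1 (fractured basalt): v = 2.07×0.0091/0.11 = 0.1712 m/d, t = 241/0.1712 = 1407 d
Unit 2 (fine sand): v = 1.64×0.0091/0.33 = 0.04522 m/d, t = 241/0.04522 = 5329 d
Faster: 1407 d / 365 = 3.86 yr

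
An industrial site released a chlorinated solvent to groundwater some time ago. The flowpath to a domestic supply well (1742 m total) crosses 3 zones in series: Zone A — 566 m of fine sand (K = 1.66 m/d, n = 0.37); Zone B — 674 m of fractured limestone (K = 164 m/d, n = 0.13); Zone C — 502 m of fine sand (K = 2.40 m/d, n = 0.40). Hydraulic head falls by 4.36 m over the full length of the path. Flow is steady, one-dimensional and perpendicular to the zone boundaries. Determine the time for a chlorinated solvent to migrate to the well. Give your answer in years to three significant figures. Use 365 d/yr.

Continuity: the same q passes through each zone, so ΔH = q·Σ(L_j/K_j) — the zones act as resistances in series.
Σ(L/K) = 566/1.66 + 674/164 + 502/2.40 = 341.0 + 4.110 + 209.2 = 554.2 d
q = ΔH / Σ(L/K) = 4.36 / 554.2 = 0.007867 m/d (same in every zone)
Zone A: v = q/n = 0.007867/0.37 = 0.02126 m/d → t_A = 566/0.02126 = 26620 d
Zone B: v = q/n = 0.007867/0.13 = 0.06051 m/d → t_B = 674/0.06051 = 11140 d
Zone C: v = q/n = 0.007867/0.40 = 0.01967 m/d → t_C = 502/0.01967 = 25530 d
Total t = 26620 + 11140 + 25530 = 63290 d
   = 63290 / 365 = 173 yr

173 years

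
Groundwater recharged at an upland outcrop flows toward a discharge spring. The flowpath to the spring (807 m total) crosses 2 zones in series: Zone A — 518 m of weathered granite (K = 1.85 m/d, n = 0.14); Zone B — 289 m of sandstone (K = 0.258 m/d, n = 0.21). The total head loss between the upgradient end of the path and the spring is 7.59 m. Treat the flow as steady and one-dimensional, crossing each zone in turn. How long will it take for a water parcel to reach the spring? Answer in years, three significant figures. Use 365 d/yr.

Steady 1-D flow in series ⇒ the Darcy flux q is identical in every zone and the zone head losses add (resistances L/K in series).
Σ(L/K) = 518/1.85 + 289/0.258 = 280.0 + 1120 = 1400 d
q = ΔH / Σ(L/K) = 7.59 / 1400 = 0.005421 m/d (same in every zone)
Zone A: v = q/n = 0.005421/0.14 = 0.03872 m/d → t_A = 518/0.03872 = 13380 d
Zone B: v = q/n = 0.005421/0.21 = 0.02581 m/d → t_B = 289/0.02581 = 11200 d
Total t = 13380 + 11200 = 24570 d
   = 24570 / 365 = 67.3 yr

67.3 years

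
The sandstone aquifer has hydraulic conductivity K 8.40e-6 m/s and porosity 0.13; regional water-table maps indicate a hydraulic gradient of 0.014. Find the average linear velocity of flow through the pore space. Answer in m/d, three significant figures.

0.0782 m/d

K = 8.40e-6 m/s × 86400 s/d = 0.7258 m/d
Specific discharge q = 0.7258 × 0.014 = 0.01016 m/d
v_s = q/n_e = 0.01016/0.13 = 0.07816 m/d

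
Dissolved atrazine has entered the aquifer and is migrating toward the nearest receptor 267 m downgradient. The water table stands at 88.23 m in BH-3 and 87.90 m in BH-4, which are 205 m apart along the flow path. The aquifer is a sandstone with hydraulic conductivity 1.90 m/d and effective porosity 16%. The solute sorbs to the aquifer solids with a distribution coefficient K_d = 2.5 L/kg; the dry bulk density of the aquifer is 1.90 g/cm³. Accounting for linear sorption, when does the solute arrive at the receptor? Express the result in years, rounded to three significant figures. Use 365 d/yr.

1170 years

Hydraulic gradient i = (88.23 − 87.90) / 205 = 0.33 / 205 = 0.001610
q = Ki = 1.90 × 0.001610 = 0.003059 m/d
v_s = q/n_e = 0.003059/0.16 = 0.01912 m/d
Retardation R = 1 + ρ_b·K_d/n = 1 + 1.90×2.5/0.16 = 30.69
Contaminant velocity v_c = v/R = 0.01912/30.69 = 6.229e-4 m/d
t = L/v_c = 267/6.229e-4 = 428600 d
   = 428600/365 = 1170 yr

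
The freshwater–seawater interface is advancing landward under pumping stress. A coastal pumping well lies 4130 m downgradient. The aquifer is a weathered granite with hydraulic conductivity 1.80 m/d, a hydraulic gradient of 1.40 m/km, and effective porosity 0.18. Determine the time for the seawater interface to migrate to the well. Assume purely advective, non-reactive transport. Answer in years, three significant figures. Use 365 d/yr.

Specific discharge q = 1.80 × 0.0014 = 0.002520 m/d
Seepage velocity v = q / n = 0.002520 / 0.18 = 0.01400 m/d
t = L / v = 4130 / 0.01400 = 295000 d
   = 295000 / 365 = 808 yr

808 years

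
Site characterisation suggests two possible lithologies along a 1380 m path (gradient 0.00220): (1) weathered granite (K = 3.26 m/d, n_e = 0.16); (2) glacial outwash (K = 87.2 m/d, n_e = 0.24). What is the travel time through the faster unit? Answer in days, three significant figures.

1730 days

Unit 1 (weathered granite): v = 3.26×0.0022/0.16 = 0.04483 m/d, t = 1380/0.04483 = 30790 d
Unit 2 (glacial outwash): v = 87.2×0.0022/0.24 = 0.7993 m/d, t = 1380/0.7993 = 1726 d
Faster unit: t = 1730 d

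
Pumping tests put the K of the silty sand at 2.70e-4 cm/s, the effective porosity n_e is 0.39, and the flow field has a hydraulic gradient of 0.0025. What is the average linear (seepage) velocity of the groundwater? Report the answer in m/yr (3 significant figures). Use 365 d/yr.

K = 2.70e-4 cm/s × 864 = 0.2333 m/d
Specific discharge q = 0.2333 × 0.0025 = 5.832e-4 m/d
v = Ki/n = 0.2333·0.0025/0.39 = 0.001495 m/d
   = 0.001495 × 365 = 0.546 m/yr

0.546 m/yr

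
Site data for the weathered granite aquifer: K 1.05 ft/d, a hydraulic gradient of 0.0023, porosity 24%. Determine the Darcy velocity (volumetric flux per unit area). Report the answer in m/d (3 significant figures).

7.36e-4 m/d

K = 1.05 ft/d × 0.3048 = 0.3200 m/d
q = Ki = 0.3200 × 0.0023 = 7.361e-4 m/d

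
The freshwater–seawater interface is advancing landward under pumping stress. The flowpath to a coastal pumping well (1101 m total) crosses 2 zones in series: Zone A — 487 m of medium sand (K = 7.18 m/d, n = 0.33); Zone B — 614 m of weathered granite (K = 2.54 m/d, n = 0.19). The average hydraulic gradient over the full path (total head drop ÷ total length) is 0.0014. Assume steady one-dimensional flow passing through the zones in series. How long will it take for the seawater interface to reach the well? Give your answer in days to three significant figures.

55700 days

Steady 1-D flow in series ⇒ the Darcy flux q is identical in every zone and the zone head losses add (resistances L/K in series).
Σ(L/K) = 487/7.18 + 614/2.54 = 67.83 + 241.7 = 309.6 d
K_eq = L_total / Σ(L/K) = 1101 / 309.6 = 3.557 m/d
q = K_eq · i = 3.557 × 0.0014 = 0.004979 m/d (same in every zone)
Zone A: v = q/n = 0.004979/0.33 = 0.01509 m/d → t_A = 487/0.01509 = 32280 d
Zone B: v = q/n = 0.004979/0.19 = 0.02621 m/d → t_B = 614/0.02621 = 23430 d
Total t = 32280 + 23430 = 55700 d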